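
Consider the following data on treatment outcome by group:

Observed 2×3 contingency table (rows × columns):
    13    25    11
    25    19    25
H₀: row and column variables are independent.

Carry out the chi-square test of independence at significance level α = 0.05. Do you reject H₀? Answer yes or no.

reject H₀: yes

Row totals [49, 69], col totals [38, 44, 36], n=118
χ² = (13−15.78)²/15.78 + (25−18.27)²/18.27 + (11−14.95)²/14.95 + (25−22.22)²/22.22 + (19−25.73)²/25.73 + (25−21.05)²/21.05 = 6.8593
df = 2
p-value (upper-tail) = 0.03240
At α=0.05: p < α → reject H₀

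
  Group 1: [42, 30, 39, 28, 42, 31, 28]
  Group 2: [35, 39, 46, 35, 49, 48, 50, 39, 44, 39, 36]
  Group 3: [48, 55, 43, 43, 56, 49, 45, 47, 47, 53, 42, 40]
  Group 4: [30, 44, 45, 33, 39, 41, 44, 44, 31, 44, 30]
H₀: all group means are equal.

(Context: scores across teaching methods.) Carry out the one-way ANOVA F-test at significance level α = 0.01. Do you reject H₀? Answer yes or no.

reject H₀: yes

Group means [34.29, 41.82, 47.33, 38.64], grand mean 41.293
SSB = Σnᵢ(x̄ᵢ−x̄)² = 862.211; SSW = ΣΣ(x−x̄ᵢ)² = 1274.277
MSB = 862.211/3 = 287.4036; MSW = 1274.277/37 = 34.4399
F = MSB/MSW = 8.3451
df = (3, 37)
p-value (upper-tail) = 0.00023
At α=0.01: p < α → reject H₀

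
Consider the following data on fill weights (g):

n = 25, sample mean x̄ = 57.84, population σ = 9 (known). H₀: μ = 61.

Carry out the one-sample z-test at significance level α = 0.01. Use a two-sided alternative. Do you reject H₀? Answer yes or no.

SE = σ/√n = 9/√25 = 1.8000
z = (x̄−μ₀)/SE = (57.84−61)/1.8000 = -1.7556
p-value (two-sided) = 0.07916
At α=0.01: p ≥ α → fail to reject H₀

reject H₀: no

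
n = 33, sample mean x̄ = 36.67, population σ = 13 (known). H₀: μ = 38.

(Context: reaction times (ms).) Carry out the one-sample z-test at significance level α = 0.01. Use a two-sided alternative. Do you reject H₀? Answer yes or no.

reject H₀: no

SE = σ/√n = 13/√33 = 2.2630
z = (x̄−μ₀)/SE = (36.67−38)/2.2630 = -0.5877
p-value (two-sided) = 0.55672
At α=0.01: p ≥ α → fail to reject H₀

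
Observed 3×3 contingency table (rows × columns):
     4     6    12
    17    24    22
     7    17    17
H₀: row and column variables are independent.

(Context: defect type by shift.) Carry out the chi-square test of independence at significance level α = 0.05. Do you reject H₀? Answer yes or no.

reject H₀: no

Row totals [22, 63, 41], col totals [28, 47, 51], n=126
χ² = (4−4.89)²/4.89 + (6−8.21)²/8.21 + (12−8.90)²/8.90 + (17−14.00)²/14.00 + (24−23.50)²/23.50 + (22−25.50)²/25.50 + (7−9.11)²/9.11 + (17−15.29)²/15.29 + (17−16.60)²/16.60 = 3.6540
df = 4
p-value (upper-tail) = 0.45485
At α=0.05: p ≥ α → fail to reject H₀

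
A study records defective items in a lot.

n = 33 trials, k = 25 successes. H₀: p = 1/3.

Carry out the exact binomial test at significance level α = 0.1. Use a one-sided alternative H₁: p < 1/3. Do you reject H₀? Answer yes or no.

reject H₀: no

Exact binomial: n=33, k=25, p₀=1/3=0.3333
P(X≤25) from Σ C(n,i)·p₀^i·(1−p₀)^(n−i)
p-value (one-sided, H₁ less) = 1.00000
At α=0.1: p ≥ α → fail to reject H₀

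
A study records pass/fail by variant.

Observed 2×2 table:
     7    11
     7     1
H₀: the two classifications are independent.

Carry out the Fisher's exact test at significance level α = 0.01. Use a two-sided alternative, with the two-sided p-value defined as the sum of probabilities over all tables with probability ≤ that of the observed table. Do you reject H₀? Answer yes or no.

Margins: r₁=18, r₂=8, c₁=14, c₂=12, n=26
p_obs = C(18,7)·C(8,7)/C(26,14); sum pmf over tables with pmf ≤ p_obs
p-value (two-sided) = 0.03570
At α=0.01: p ≥ α → fail to reject H₀

reject H₀: no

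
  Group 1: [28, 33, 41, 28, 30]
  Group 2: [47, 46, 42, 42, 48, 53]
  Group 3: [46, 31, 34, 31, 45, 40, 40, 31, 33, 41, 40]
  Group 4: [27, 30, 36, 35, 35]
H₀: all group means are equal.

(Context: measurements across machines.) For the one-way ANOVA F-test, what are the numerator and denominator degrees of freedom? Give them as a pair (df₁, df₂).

k = 4 groups, N = 27 total
df = (k−1, N−k) = (4−1, 27−4) = (3, 23)

degrees of freedom = [3, 23]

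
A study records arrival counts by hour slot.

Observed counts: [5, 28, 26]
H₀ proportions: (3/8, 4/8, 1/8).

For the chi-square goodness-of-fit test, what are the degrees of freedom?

degrees of freedom = 2

df = k − 1 = 3 − 1 = 2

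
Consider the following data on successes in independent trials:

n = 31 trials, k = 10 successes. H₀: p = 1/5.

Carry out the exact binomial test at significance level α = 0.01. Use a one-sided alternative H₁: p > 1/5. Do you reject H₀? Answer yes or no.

reject H₀: no

Exact binomial: n=31, k=10, p₀=1/5=0.2000
P(X≥10) from Σ C(n,i)·p₀^i·(1−p₀)^(n−i)
p-value (one-sided, H₁ greater) = 0.07460
At α=0.01: p ≥ α → fail to reject H₀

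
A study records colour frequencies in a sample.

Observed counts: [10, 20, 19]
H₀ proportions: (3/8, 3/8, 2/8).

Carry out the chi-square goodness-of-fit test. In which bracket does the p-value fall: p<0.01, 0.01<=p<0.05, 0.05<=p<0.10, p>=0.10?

n = 49; E_i = n·p_i = [18.38, 18.38, 12.25]
χ² = (10−18.38)²/18.38 + (20−18.38)²/18.38 + (19−12.25)²/12.25 = 7.6803
df = 2
p-value (upper-tail) = 0.02149
→ bracket: 0.01<=p<0.05

p-value bracket: 0.01<=p<0.05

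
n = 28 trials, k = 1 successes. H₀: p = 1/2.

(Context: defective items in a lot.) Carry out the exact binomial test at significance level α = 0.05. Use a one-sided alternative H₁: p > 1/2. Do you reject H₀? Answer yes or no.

reject H₀: no

Exact binomial: n=28, k=1, p₀=1/2=0.5000
P(X≥1) from Σ C(n,i)·p₀^i·(1−p₀)^(n−i)
p-value (one-sided, H₁ greater) = 1.00000
At α=0.05: p ≥ α → fail to reject H₀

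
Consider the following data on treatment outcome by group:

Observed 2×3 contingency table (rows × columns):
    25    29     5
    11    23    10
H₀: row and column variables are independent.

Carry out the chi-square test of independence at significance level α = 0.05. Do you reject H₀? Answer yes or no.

reject H₀: no

Row totals [59, 44], col totals [36, 52, 15], n=103
χ² = (25−20.62)²/20.62 + (29−29.79)²/29.79 + (5−8.59)²/8.59 + (11−15.38)²/15.38 + (23−22.21)²/22.21 + (10−6.41)²/6.41 = 5.7407
df = 2
p-value (upper-tail) = 0.05668
At α=0.05: p ≥ α → fail to reject H₀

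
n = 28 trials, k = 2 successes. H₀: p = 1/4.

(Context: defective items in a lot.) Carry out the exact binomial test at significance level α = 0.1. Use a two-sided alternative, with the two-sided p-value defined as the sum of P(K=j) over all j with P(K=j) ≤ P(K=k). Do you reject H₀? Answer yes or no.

Exact binomial: n=28, k=2, p₀=1/4=0.2500
P(X=j) = C(n,j)·p₀^j·(1−p₀)^(n−j); p = Σ P(X=j) over j with P(X=j) ≤ P(X=2)
p-value (two-sided) = 0.02785
At α=0.1: p < α → reject H₀

reject H₀: yes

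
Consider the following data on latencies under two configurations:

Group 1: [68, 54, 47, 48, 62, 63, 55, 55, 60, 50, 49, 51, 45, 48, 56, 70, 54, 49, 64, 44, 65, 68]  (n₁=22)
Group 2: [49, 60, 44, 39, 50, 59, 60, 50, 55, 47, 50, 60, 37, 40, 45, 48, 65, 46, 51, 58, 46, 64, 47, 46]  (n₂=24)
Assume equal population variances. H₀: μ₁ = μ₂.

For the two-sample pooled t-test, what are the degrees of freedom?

degrees of freedom = 44

df = n₁ + n₂ − 2 = 22 + 24 − 2 = 44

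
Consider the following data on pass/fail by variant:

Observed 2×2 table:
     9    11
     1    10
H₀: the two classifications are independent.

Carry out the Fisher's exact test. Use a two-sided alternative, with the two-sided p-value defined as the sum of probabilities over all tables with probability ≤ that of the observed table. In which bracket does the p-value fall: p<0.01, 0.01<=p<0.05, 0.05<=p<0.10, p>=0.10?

p-value bracket: 0.05<=p<0.10

Margins: r₁=20, r₂=11, c₁=10, c₂=21, n=31
p_obs = C(20,9)·C(11,1)/C(31,10); sum pmf over tables with pmf ≤ p_obs
p-value (two-sided) = 0.05504
→ bracket: 0.05<=p<0.10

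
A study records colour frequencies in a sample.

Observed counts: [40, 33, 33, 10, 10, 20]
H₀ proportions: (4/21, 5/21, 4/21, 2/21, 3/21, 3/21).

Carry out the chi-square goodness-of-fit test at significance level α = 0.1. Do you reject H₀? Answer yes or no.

n = 146; E_i = n·p_i = [27.81, 34.76, 27.81, 13.90, 20.86, 20.86]
χ² = (40−27.81)²/27.81 + (33−34.76)²/34.76 + (33−27.81)²/27.81 + (10−13.90)²/13.90 + (10−20.86)²/20.86 + (20−20.86)²/20.86 = 13.1853
df = 5
p-value (upper-tail) = 0.02170
At α=0.1: p < α → reject H₀

reject H₀: yes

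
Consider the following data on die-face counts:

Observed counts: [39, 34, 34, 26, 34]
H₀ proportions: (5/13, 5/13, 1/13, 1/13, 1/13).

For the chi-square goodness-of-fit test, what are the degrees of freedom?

df = k − 1 = 5 − 1 = 4

degrees of freedom = 4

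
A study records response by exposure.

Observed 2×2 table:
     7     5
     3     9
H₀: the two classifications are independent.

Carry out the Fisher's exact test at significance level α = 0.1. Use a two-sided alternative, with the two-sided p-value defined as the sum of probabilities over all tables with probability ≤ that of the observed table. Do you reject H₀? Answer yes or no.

Margins: r₁=12, r₂=12, c₁=10, c₂=14, n=24
p_obs = C(12,7)·C(12,3)/C(24,10); sum pmf over tables with pmf ≤ p_obs
p-value (two-sided) = 0.21376
At α=0.1: p ≥ α → fail to reject H₀

reject H₀: no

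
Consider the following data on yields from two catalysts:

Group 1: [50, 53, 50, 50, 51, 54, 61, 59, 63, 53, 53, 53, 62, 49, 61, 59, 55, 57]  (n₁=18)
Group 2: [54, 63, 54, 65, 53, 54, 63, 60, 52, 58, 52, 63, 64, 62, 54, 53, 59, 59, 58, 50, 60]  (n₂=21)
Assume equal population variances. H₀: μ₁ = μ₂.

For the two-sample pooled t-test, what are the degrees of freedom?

degrees of freedom = 37

df = n₁ + n₂ − 2 = 18 + 21 − 2 = 37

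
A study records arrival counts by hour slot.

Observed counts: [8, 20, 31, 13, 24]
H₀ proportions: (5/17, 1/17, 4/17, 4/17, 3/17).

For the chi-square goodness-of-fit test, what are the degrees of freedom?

degrees of freedom = 4

df = k − 1 = 5 − 1 = 4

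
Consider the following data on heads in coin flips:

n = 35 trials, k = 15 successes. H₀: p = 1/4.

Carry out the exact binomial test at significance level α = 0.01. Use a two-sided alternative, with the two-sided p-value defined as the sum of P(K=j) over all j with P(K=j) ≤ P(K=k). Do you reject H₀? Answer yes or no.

Exact binomial: n=35, k=15, p₀=1/4=0.2500
P(X=j) = C(n,j)·p₀^j·(1−p₀)^(n−j); p = Σ P(X=j) over j with P(X=j) ≤ P(X=15)
p-value (two-sided) = 0.01911
At α=0.01: p ≥ α → fail to reject H₀

reject H₀: no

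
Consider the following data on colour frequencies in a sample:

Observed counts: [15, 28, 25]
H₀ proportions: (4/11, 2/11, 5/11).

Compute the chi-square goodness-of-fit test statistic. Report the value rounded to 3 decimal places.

test statistic = 24.732

n = 68; E_i = n·p_i = [24.73, 12.36, 30.91]
χ² = (15−24.73)²/24.73 + (28−12.36)²/12.36 + (25−30.91)²/30.91 = 24.7316
df = 2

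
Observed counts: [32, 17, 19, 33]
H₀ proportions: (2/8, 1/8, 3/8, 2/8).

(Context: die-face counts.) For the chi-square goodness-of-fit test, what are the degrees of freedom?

degrees of freedom = 3

df = k − 1 = 4 − 1 = 3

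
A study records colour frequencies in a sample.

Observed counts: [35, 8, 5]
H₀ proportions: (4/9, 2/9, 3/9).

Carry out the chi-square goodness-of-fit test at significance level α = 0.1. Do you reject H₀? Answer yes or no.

reject H₀: yes

n = 48; E_i = n·p_i = [21.33, 10.67, 16.00]
χ² = (35−21.33)²/21.33 + (8−10.67)²/10.67 + (5−16.00)²/16.00 = 16.9844
df = 2
p-value (upper-tail) = 0.00021
At α=0.1: p < α → reject H₀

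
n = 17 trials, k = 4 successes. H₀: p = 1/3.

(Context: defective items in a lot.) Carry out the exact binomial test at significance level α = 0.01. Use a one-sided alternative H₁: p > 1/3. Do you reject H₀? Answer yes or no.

Exact binomial: n=17, k=4, p₀=1/3=0.3333
P(X≥4) from Σ C(n,i)·p₀^i·(1−p₀)^(n−i)
p-value (one-sided, H₁ greater) = 0.86958
At α=0.01: p ≥ α → fail to reject H₀

reject H₀: no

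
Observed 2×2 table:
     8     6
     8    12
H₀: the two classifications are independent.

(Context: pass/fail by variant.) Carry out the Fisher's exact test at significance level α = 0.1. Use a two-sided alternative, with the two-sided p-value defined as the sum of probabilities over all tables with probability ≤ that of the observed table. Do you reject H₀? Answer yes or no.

reject H₀: no

Margins: r₁=14, r₂=20, c₁=16, c₂=18, n=34
p_obs = C(14,8)·C(20,8)/C(34,16); sum pmf over tables with pmf ≤ p_obs
p-value (two-sided) = 0.48671
At α=0.1: p ≥ α → fail to reject H₀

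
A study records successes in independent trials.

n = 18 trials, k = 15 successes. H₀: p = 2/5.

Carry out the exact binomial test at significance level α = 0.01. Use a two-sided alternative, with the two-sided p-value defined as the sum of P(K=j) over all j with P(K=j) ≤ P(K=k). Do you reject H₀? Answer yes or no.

Exact binomial: n=18, k=15, p₀=2/5=0.4000
P(X=j) = C(n,j)·p₀^j·(1−p₀)^(n−j); p = Σ P(X=j) over j with P(X=j) ≤ P(X=15)
p-value (two-sided) = 0.00032
At α=0.01: p < α → reject H₀

reject H₀: yes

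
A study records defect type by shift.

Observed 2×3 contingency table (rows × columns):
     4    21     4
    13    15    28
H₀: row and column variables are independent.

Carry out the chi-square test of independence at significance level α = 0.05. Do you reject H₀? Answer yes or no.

Row totals [29, 56], col totals [17, 36, 32], n=85
χ² = (4−5.80)²/5.80 + (21−12.28)²/12.28 + (4−10.92)²/10.92 + (13−11.20)²/11.20 + (15−23.72)²/23.72 + (28−21.08)²/21.08 = 16.8927
df = 2
p-value (upper-tail) = 0.00021
At α=0.05: p < α → reject H₀

reject H₀: yes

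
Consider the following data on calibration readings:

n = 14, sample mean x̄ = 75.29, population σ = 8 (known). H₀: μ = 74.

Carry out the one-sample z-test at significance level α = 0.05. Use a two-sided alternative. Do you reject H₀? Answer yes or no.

reject H₀: no

SE = σ/√n = 8/√14 = 2.1381
z = (x̄−μ₀)/SE = (75.29−74)/2.1381 = 0.6033
p-value (two-sided) = 0.54628
At α=0.05: p ≥ α → fail to reject H₀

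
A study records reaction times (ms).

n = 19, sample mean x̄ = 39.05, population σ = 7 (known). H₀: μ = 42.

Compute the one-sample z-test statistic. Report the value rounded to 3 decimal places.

SE = σ/√n = 7/√19 = 1.6059
z = (x̄−μ₀)/SE = (39.05−42)/1.6059 = -1.8370

test statistic = -1.837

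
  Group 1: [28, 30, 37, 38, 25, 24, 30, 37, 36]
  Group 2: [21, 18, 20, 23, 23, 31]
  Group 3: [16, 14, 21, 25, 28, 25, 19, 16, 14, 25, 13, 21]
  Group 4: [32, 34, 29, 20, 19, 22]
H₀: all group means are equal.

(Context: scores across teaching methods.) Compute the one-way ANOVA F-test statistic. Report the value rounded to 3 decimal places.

Group means [31.67, 22.67, 19.75, 26.00], grand mean 24.667
SSB = Σnᵢ(x̄ᵢ−x̄)² = 765.750; SSW = ΣΣ(x−x̄ᵢ)² = 843.583
MSB = 765.750/3 = 255.2500; MSW = 843.583/29 = 29.0891
F = MSB/MSW = 8.7748
df = (3, 29)

test statistic = 8.775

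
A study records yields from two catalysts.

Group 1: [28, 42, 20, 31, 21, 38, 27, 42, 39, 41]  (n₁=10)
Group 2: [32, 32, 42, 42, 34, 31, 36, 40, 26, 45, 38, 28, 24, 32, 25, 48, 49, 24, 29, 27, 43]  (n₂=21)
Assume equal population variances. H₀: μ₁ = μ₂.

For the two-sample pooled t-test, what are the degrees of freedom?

degrees of freedom = 29

df = n₁ + n₂ − 2 = 10 + 21 − 2 = 29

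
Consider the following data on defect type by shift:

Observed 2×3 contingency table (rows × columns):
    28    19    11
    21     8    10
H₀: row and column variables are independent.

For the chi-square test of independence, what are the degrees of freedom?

degrees of freedom = 2

df = (r−1)(c−1) = (2−1)·(3−1) = 2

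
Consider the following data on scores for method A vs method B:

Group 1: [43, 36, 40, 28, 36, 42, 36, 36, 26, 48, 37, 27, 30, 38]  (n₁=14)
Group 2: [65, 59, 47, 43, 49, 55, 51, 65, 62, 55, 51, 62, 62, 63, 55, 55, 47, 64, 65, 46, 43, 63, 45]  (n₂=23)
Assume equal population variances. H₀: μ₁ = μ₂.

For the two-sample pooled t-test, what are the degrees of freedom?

degrees of freedom = 35

df = n₁ + n₂ − 2 = 14 + 23 − 2 = 35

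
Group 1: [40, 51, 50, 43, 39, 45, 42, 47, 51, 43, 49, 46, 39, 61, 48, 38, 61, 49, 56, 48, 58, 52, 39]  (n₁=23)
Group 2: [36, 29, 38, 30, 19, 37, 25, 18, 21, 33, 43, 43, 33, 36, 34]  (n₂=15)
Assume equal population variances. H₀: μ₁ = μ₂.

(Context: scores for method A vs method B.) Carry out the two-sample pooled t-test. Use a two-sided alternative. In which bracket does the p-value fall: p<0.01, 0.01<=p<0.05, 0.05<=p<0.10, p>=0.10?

p-value bracket: p<0.01

x̄₁=47.609, s₁=6.894, n₁=23
x̄₂=31.667, s₂=7.961, n₂=15
s_p² = [22·6.894² + 14·7.961²]/36 = 53.6892
SE = √(s_p²·(1/23+1/15)) = 2.4318
t = (47.609−31.667)/2.4318 = 6.5557
df = 36
p-value (two-sided) = 0.00000
→ bracket: p<0.01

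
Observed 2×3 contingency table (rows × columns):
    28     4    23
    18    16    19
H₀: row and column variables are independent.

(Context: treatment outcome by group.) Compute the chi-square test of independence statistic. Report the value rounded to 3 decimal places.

test statistic = 9.721

Row totals [55, 53], col totals [46, 20, 42], n=108
χ² = (28−23.43)²/23.43 + (4−10.19)²/10.19 + (23−21.39)²/21.39 + (18−22.57)²/22.57 + (16−9.81)²/9.81 + (19−20.61)²/20.61 = 9.7212
df = 2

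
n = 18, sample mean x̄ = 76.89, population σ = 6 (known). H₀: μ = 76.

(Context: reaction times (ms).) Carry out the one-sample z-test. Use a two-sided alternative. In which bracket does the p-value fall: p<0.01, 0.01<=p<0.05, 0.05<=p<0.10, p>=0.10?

p-value bracket: p>=0.10

SE = σ/√n = 6/√18 = 1.4142
z = (x̄−μ₀)/SE = (76.89−76)/1.4142 = 0.6293
p-value (two-sided) = 0.52914
→ bracket: p>=0.10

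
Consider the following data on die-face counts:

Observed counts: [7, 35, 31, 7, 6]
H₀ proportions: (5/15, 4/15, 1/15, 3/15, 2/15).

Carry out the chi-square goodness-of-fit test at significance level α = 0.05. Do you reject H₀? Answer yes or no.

reject H₀: yes

n = 86; E_i = n·p_i = [28.67, 22.93, 5.73, 17.20, 11.47]
χ² = (7−28.67)²/28.67 + (35−22.93)²/22.93 + (31−5.73)²/5.73 + (7−17.20)²/17.20 + (6−11.47)²/11.47 = 142.7297
df = 4
p-value (upper-tail) = 0.00000
At α=0.05: p < α → reject H₀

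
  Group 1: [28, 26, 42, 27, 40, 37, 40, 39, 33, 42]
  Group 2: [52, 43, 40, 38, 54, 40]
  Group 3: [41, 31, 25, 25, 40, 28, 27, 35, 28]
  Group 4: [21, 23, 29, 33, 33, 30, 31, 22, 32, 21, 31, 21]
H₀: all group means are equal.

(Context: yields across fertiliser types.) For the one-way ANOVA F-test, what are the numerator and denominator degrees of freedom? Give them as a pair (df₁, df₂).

k = 4 groups, N = 37 total
df = (k−1, N−k) = (4−1, 37−4) = (3, 33)

degrees of freedom = [3, 33]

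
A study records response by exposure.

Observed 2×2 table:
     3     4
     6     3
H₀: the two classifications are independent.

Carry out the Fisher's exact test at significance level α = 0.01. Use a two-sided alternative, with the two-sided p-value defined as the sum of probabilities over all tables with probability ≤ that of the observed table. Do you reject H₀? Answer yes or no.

Margins: r₁=7, r₂=9, c₁=9, c₂=7, n=16
p_obs = C(7,3)·C(9,6)/C(16,9); sum pmf over tables with pmf ≤ p_obs
p-value (two-sided) = 0.61451
At α=0.01: p ≥ α → fail to reject H₀

reject H₀: no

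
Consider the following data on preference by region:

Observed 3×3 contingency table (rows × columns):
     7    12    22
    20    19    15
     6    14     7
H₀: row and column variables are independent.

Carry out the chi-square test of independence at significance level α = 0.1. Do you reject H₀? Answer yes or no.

reject H₀: yes

Row totals [41, 54, 27], col totals [33, 45, 44], n=122
χ² = (7−11.09)²/11.09 + (12−15.12)²/15.12 + (22−14.79)²/14.79 + (20−14.61)²/14.61 + (19−19.92)²/19.92 + (15−19.48)²/19.48 + (6−7.30)²/7.30 + (14−9.96)²/9.96 + (7−9.74)²/9.74 = 11.3762
df = 4
p-value (upper-tail) = 0.02265
At α=0.1: p < α → reject H₀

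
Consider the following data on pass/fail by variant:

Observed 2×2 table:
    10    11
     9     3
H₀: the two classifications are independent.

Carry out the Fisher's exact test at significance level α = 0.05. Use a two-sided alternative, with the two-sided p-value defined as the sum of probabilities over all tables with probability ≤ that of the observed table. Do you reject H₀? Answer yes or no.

Margins: r₁=21, r₂=12, c₁=19, c₂=14, n=33
p_obs = C(21,10)·C(12,9)/C(33,19); sum pmf over tables with pmf ≤ p_obs
p-value (two-sided) = 0.16036
At α=0.05: p ≥ α → fail to reject H₀

reject H₀: no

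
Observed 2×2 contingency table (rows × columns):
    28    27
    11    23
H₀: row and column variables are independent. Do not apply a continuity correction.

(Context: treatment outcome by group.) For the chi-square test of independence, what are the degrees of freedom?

df = (r−1)(c−1) = (2−1)·(2−1) = 1

degrees of freedom = 1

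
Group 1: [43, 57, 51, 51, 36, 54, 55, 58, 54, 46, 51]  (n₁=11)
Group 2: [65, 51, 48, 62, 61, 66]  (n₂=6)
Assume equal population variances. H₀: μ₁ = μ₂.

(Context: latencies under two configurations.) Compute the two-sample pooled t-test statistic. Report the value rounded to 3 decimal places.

x̄₁=50.545, s₁=6.563, n₁=11
x̄₂=58.833, s₂=7.521, n₂=6
s_p² = [10·6.563² + 5·7.521²]/15 = 47.5707
SE = √(s_p²·(1/11+1/6)) = 3.5004
t = (50.545−58.833)/3.5004 = -2.3677
df = 15

test statistic = -2.368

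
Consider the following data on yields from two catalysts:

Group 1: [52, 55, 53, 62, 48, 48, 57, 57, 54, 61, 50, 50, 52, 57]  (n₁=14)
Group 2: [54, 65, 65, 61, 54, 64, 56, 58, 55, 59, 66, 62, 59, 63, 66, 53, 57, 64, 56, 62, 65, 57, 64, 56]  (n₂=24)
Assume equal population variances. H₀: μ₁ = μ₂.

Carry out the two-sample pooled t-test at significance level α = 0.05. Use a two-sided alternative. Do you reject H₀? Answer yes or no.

x̄₁=54.000, s₁=4.420, n₁=14
x̄₂=60.042, s₂=4.329, n₂=24
s_p² = [13·4.420² + 23·4.329²]/36 = 19.0266
SE = √(s_p²·(1/14+1/24)) = 1.4669
t = (54.000−60.042)/1.4669 = -4.1186
df = 36
p-value (two-sided) = 0.00021
At α=0.05: p < α → reject H₀

reject H₀: yes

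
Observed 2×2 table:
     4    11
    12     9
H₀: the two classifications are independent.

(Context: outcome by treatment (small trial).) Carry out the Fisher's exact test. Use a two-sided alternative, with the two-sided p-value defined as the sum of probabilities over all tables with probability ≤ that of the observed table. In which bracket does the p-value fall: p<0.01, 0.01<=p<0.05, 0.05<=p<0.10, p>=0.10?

Margins: r₁=15, r₂=21, c₁=16, c₂=20, n=36
p_obs = C(15,4)·C(21,12)/C(36,16); sum pmf over tables with pmf ≤ p_obs
p-value (two-sided) = 0.09585
→ bracket: 0.05<=p<0.10

p-value bracket: 0.05<=p<0.10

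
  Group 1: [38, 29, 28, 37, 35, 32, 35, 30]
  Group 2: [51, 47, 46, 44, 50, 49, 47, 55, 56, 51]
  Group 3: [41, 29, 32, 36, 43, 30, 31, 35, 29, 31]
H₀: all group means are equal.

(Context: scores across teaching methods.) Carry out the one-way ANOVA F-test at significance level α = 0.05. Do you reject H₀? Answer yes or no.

Group means [33.00, 49.60, 33.70], grand mean 39.179
SSB = Σnᵢ(x̄ᵢ−x̄)² = 1691.607; SSW = ΣΣ(x−x̄ᵢ)² = 454.500
MSB = 1691.607/2 = 845.8036; MSW = 454.500/25 = 18.1800
F = MSB/MSW = 46.5238
df = (2, 25)
p-value (upper-tail) = 0.00000
At α=0.05: p < α → reject H₀

reject H₀: yes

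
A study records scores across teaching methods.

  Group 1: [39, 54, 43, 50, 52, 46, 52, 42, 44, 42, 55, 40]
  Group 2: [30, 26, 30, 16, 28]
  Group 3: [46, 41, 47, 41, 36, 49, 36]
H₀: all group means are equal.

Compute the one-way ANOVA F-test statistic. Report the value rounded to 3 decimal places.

test statistic = 24.093

Group means [46.58, 26.00, 42.29], grand mean 41.042
SSB = Σnᵢ(x̄ᵢ−x̄)² = 1510.613; SSW = ΣΣ(x−x̄ᵢ)² = 658.345
MSB = 1510.613/2 = 755.3065; MSW = 658.345/21 = 31.3498
F = MSB/MSW = 24.0929
df = (2, 21)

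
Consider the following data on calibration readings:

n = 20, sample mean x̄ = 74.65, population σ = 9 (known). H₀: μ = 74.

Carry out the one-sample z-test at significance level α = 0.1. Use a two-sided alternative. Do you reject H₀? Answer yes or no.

reject H₀: no

SE = σ/√n = 9/√20 = 2.0125
z = (x̄−μ₀)/SE = (74.65−74)/2.0125 = 0.3230
p-value (two-sided) = 0.74670
At α=0.1: p ≥ α → fail to reject H₀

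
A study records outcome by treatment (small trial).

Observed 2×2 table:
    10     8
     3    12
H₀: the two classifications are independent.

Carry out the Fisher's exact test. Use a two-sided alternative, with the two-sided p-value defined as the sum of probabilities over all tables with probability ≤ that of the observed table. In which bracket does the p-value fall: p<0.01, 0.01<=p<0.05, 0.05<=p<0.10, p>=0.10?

p-value bracket: 0.05<=p<0.10

Margins: r₁=18, r₂=15, c₁=13, c₂=20, n=33
p_obs = C(18,10)·C(15,3)/C(33,13); sum pmf over tables with pmf ≤ p_obs
p-value (two-sided) = 0.07244
→ bracket: 0.05<=p<0.10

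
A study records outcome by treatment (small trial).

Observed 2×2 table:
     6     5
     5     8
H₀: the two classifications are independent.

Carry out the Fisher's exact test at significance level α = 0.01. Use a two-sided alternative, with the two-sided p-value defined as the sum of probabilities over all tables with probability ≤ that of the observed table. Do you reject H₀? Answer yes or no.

reject H₀: no

Margins: r₁=11, r₂=13, c₁=11, c₂=13, n=24
p_obs = C(11,6)·C(13,5)/C(24,11); sum pmf over tables with pmf ≤ p_obs
p-value (two-sided) = 0.68239
At α=0.01: p ≥ α → fail to reject H₀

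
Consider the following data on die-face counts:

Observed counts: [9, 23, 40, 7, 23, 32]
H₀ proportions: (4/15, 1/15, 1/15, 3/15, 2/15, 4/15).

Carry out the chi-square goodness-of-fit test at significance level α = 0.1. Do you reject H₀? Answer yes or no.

n = 134; E_i = n·p_i = [35.73, 8.93, 8.93, 26.80, 17.87, 35.73]
χ² = (9−35.73)²/35.73 + (23−8.93)²/8.93 + (40−8.93)²/8.93 + (7−26.80)²/26.80 + (23−17.87)²/17.87 + (32−35.73)²/35.73 = 166.6810
df = 5
p-value (upper-tail) = 0.00000
At α=0.1: p < α → reject H₀

reject H₀: yes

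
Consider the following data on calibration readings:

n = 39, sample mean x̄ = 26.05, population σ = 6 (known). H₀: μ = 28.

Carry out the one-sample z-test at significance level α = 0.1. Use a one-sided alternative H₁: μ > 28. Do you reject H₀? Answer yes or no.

SE = σ/√n = 6/√39 = 0.9608
z = (x̄−μ₀)/SE = (26.05−28)/0.9608 = -2.0296
p-value (one-sided, H₁ greater) = 0.97880
At α=0.1: p ≥ α → fail to reject H₀

reject H₀: no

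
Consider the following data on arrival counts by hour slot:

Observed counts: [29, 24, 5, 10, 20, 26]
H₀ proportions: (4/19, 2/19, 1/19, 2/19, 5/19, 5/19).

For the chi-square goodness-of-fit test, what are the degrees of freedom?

df = k − 1 = 6 − 1 = 5

degrees of freedom = 5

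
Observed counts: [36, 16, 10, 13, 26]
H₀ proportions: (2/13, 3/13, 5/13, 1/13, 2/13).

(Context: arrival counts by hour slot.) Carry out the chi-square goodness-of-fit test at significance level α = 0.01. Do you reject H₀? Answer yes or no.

n = 101; E_i = n·p_i = [15.54, 23.31, 38.85, 7.77, 15.54]
χ² = (36−15.54)²/15.54 + (16−23.31)²/23.31 + (10−38.85)²/38.85 + (13−7.77)²/7.77 + (26−15.54)²/15.54 = 61.2211
df = 4
p-value (upper-tail) = 0.00000
At α=0.01: p < α → reject H₀

reject H₀: yes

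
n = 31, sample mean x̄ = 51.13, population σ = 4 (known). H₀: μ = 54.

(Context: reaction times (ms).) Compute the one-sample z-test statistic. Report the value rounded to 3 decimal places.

SE = σ/√n = 4/√31 = 0.7184
z = (x̄−μ₀)/SE = (51.13−54)/0.7184 = -3.9949

test statistic = -3.995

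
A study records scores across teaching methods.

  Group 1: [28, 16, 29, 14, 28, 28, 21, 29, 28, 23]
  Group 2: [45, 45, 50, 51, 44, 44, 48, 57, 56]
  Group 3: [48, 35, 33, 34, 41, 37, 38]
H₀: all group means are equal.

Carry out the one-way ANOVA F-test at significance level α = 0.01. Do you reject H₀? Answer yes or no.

Group means [24.40, 48.89, 38.00], grand mean 36.538
SSB = Σnᵢ(x̄ᵢ−x̄)² = 2861.173; SSW = ΣΣ(x−x̄ᵢ)² = 647.289
MSB = 2861.173/2 = 1430.5863; MSW = 647.289/23 = 28.1430
F = MSB/MSW = 50.8328
df = (2, 23)
p-value (upper-tail) = 0.00000
At α=0.01: p < α → reject H₀

reject H₀: yes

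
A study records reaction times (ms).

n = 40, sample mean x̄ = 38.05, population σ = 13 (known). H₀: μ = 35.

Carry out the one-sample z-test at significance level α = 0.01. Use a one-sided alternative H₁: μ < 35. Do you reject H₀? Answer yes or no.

reject H₀: no

SE = σ/√n = 13/√40 = 2.0555
z = (x̄−μ₀)/SE = (38.05−35)/2.0555 = 1.4838
p-value (one-sided, H₁ less) = 0.93107
At α=0.01: p ≥ α → fail to reject H₀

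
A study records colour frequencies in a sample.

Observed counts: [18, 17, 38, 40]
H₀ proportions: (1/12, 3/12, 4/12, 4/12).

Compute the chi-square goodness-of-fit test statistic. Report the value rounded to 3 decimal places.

n = 113; E_i = n·p_i = [9.42, 28.25, 37.67, 37.67]
χ² = (18−9.42)²/9.42 + (17−28.25)²/28.25 + (38−37.67)²/37.67 + (40−37.67)²/37.67 = 12.4513
df = 3

test statistic = 12.451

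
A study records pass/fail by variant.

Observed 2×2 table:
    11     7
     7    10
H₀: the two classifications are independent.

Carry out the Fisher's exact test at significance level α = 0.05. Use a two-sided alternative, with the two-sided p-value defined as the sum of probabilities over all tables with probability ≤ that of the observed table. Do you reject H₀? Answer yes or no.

Margins: r₁=18, r₂=17, c₁=18, c₂=17, n=35
p_obs = C(18,11)·C(17,7)/C(35,18); sum pmf over tables with pmf ≤ p_obs
p-value (two-sided) = 0.31754
At α=0.05: p ≥ α → fail to reject H₀

reject H₀: no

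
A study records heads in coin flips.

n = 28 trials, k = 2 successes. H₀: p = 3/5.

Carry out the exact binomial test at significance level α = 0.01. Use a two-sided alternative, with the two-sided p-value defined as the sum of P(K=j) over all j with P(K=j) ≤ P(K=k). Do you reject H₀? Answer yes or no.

reject H₀: yes

Exact binomial: n=28, k=2, p₀=3/5=0.6000
P(X=j) = C(n,j)·p₀^j·(1−p₀)^(n−j); p = Σ P(X=j) over j with P(X=j) ≤ P(X=2)
p-value (two-sided) = 0.00000
At α=0.01: p < α → reject H₀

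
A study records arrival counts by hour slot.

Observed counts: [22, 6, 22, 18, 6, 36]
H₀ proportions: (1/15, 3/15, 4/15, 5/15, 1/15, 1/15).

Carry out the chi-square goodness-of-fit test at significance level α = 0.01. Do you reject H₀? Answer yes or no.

n = 110; E_i = n·p_i = [7.33, 22.00, 29.33, 36.67, 7.33, 7.33]
χ² = (22−7.33)²/7.33 + (6−22.00)²/22.00 + (22−29.33)²/29.33 + (18−36.67)²/36.67 + (6−7.33)²/7.33 + (36−7.33)²/7.33 = 164.6091
df = 5
p-value (upper-tail) = 0.00000
At α=0.01: p < α → reject H₀

reject H₀: yes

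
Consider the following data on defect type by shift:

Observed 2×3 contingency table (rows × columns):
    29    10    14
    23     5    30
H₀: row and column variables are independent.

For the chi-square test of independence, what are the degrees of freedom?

degrees of freedom = 2

df = (r−1)(c−1) = (2−1)·(3−1) = 2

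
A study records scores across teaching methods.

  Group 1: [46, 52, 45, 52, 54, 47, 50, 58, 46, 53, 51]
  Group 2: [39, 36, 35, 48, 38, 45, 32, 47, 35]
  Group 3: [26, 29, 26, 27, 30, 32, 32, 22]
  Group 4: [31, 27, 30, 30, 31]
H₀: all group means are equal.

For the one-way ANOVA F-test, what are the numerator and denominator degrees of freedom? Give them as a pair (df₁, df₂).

k = 4 groups, N = 33 total
df = (k−1, N−k) = (4−1, 33−4) = (3, 29)

degrees of freedom = [3, 29]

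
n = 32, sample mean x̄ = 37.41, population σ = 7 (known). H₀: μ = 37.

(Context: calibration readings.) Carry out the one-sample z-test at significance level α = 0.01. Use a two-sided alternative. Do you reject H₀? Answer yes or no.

SE = σ/√n = 7/√32 = 1.2374
z = (x̄−μ₀)/SE = (37.41−37)/1.2374 = 0.3313
p-value (two-sided) = 0.74040
At α=0.01: p ≥ α → fail to reject H₀

reject H₀: no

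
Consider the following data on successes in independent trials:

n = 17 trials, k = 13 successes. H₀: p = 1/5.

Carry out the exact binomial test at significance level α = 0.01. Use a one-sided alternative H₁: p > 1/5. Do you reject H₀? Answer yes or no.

Exact binomial: n=17, k=13, p₀=1/5=0.2000
P(X≥13) from Σ C(n,i)·p₀^i·(1−p₀)^(n−i)
p-value (one-sided, H₁ greater) = 0.00000
At α=0.01: p < α → reject H₀

reject H₀: yes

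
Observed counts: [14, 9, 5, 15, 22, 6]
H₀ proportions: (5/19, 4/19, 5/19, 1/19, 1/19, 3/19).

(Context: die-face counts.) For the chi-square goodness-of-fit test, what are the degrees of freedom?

df = k − 1 = 6 − 1 = 5

degrees of freedom = 5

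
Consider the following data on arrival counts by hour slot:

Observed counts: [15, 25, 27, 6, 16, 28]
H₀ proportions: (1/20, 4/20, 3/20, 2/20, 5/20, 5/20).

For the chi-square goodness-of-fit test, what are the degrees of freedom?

degrees of freedom = 5

df = k − 1 = 6 − 1 = 5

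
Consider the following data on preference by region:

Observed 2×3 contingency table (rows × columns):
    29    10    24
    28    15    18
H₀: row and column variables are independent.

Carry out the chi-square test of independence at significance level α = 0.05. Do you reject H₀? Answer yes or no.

reject H₀: no

Row totals [63, 61], col totals [57, 25, 42], n=124
χ² = (29−28.96)²/28.96 + (10−12.70)²/12.70 + (24−21.34)²/21.34 + (28−28.04)²/28.04 + (15−12.30)²/12.30 + (18−20.66)²/20.66 = 1.8429
df = 2
p-value (upper-tail) = 0.39794
At α=0.05: p ≥ α → fail to reject H₀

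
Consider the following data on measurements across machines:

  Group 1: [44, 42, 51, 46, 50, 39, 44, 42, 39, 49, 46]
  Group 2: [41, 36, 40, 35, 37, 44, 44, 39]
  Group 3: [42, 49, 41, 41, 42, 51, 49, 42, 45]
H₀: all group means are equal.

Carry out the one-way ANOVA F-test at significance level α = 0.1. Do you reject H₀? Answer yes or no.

reject H₀: yes

Group means [44.73, 39.50, 44.67], grand mean 43.214
SSB = Σnᵢ(x̄ᵢ−x̄)² = 154.532; SSW = ΣΣ(x−x̄ᵢ)² = 378.182
MSB = 154.532/2 = 77.2662; MSW = 378.182/25 = 15.1273
F = MSB/MSW = 5.1077
df = (2, 25)
p-value (upper-tail) = 0.01381
At α=0.1: p < α → reject H₀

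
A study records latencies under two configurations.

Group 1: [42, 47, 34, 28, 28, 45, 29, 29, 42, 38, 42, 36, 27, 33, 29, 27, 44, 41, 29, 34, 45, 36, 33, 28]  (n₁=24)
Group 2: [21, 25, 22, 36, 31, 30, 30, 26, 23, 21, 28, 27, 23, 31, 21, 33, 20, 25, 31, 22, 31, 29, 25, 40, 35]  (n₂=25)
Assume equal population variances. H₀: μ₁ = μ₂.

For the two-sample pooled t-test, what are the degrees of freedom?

df = n₁ + n₂ − 2 = 24 + 25 − 2 = 47

degrees of freedom = 47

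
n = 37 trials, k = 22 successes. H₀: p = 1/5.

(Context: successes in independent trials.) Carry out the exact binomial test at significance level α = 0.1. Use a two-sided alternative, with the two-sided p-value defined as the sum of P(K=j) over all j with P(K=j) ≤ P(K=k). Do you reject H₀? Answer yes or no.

Exact binomial: n=37, k=22, p₀=1/5=0.2000
P(X=j) = C(n,j)·p₀^j·(1−p₀)^(n−j); p = Σ P(X=j) over j with P(X=j) ≤ P(X=22)
p-value (two-sided) = 0.00000
At α=0.1: p < α → reject H₀

reject H₀: yes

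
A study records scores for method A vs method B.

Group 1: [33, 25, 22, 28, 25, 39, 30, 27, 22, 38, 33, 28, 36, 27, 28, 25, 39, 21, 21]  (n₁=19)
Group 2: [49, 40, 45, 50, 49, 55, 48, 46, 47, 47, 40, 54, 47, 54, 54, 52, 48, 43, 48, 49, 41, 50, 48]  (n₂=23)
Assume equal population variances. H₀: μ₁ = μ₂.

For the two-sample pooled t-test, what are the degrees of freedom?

degrees of freedom = 40

df = n₁ + n₂ − 2 = 19 + 23 − 2 = 40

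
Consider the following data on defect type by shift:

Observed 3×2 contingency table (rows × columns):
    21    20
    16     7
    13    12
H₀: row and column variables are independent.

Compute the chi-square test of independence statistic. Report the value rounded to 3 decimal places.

test statistic = 2.261

Row totals [41, 23, 25], col totals [50, 39], n=89
χ² = (21−23.03)²/23.03 + (20−17.97)²/17.97 + (16−12.92)²/12.92 + (7−10.08)²/10.08 + (13−14.04)²/14.04 + (12−10.96)²/10.96 = 2.2611
df = 2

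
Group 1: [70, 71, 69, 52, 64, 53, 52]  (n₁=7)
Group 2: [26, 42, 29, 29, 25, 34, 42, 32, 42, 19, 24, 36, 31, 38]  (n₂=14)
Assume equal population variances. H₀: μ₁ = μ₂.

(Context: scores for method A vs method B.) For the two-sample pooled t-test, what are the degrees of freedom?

df = n₁ + n₂ − 2 = 7 + 14 − 2 = 19

degrees of freedom = 19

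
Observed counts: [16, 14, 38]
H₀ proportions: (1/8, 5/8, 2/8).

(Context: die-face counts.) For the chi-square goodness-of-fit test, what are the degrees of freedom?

df = k − 1 = 3 − 1 = 2

degrees of freedom = 2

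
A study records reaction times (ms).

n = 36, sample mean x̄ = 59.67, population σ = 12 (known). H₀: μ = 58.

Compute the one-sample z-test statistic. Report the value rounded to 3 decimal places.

test statistic = 0.835

SE = σ/√n = 12/√36 = 2.0000
z = (x̄−μ₀)/SE = (59.67−58)/2.0000 = 0.8350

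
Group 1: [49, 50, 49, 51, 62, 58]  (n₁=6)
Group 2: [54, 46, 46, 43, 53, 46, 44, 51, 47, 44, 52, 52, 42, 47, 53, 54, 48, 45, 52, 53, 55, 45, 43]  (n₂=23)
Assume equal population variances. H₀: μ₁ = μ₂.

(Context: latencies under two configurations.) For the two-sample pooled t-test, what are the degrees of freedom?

df = n₁ + n₂ − 2 = 6 + 23 − 2 = 27

degrees of freedom = 27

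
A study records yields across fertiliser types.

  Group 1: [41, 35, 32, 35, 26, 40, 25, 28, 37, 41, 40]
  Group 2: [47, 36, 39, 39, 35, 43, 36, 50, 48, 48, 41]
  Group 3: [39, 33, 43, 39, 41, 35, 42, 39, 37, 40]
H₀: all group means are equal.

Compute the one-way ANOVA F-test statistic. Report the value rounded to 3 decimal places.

test statistic = 5.943

Group means [34.55, 42.00, 38.80], grand mean 38.438
SSB = Σnᵢ(x̄ᵢ−x̄)² = 307.548; SSW = ΣΣ(x−x̄ᵢ)² = 750.327
MSB = 307.548/2 = 153.7739; MSW = 750.327/29 = 25.8734
F = MSB/MSW = 5.9433
df = (2, 29)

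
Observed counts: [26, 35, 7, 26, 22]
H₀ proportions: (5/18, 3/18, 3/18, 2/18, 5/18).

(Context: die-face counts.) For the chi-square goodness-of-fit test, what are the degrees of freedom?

degrees of freedom = 4

df = k − 1 = 5 − 1 = 4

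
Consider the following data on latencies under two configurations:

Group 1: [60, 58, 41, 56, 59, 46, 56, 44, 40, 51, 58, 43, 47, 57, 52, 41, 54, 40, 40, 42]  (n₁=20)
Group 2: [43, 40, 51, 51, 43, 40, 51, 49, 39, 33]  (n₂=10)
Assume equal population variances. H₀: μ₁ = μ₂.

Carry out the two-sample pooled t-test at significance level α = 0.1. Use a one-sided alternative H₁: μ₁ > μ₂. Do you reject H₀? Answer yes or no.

x̄₁=49.250, s₁=7.525, n₁=20
x̄₂=44.000, s₂=6.254, n₂=10
s_p² = [19·7.525² + 9·6.254²]/28 = 50.9911
SE = √(s_p²·(1/20+1/10)) = 2.7656
t = (49.250−44.000)/2.7656 = 1.8983
df = 28
p-value (one-sided, H₁ greater) = 0.03400
At α=0.1: p < α → reject H₀

reject H₀: yes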